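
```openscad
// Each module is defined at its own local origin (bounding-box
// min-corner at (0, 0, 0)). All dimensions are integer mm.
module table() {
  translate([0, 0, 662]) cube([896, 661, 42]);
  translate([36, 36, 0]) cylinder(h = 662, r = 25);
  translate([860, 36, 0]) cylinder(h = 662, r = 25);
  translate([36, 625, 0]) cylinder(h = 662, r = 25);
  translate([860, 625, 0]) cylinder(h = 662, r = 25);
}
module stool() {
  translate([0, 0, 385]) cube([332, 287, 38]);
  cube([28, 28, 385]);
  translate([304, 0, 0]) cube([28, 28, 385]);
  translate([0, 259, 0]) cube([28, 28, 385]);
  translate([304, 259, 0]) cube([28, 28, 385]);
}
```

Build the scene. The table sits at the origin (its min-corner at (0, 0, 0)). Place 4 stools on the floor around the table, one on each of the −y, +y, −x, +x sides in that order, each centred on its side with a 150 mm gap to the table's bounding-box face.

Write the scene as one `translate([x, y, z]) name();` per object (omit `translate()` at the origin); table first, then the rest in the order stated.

table();
translate([282, -437, 0]) stool();
translate([282, 811, 0]) stool();
translate([-482, 187, 0]) stool();
translate([1046, 187, 0]) stool();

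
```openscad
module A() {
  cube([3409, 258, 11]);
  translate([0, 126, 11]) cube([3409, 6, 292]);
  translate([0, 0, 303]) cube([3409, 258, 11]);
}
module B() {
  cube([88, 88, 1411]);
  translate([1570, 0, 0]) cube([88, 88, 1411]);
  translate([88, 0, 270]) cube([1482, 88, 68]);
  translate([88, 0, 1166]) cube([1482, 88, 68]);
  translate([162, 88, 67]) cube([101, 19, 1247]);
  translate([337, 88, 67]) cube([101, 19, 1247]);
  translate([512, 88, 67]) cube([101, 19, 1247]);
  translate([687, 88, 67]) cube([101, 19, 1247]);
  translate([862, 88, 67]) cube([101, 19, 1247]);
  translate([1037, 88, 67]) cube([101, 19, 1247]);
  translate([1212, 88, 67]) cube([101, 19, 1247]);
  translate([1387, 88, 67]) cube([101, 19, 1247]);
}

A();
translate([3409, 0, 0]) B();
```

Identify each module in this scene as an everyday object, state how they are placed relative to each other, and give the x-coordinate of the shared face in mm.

The I-beam's +x face and the fence section's −x face are both at x = 3409 mm.

A is an I-beam. B is a fence section. The fence section is against the I-beam's +x side, with their −y faces flush. The x-coordinate of the shared face is 3409 mm.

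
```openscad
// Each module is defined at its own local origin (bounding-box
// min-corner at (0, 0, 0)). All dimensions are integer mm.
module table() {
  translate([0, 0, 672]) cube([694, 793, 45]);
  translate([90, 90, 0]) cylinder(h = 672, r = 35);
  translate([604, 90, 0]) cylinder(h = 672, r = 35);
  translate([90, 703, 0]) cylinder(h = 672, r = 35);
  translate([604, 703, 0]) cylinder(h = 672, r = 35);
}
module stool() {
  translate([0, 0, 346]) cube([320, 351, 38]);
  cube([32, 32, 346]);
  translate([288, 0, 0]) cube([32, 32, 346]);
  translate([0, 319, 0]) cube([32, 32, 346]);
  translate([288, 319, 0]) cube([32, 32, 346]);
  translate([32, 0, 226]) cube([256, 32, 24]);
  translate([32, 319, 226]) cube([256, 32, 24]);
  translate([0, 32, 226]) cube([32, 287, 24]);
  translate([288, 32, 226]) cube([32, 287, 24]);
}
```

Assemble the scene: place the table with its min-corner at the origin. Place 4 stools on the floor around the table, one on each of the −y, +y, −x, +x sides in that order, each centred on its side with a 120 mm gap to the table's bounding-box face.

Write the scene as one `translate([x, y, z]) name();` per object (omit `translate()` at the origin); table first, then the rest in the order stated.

table();
translate([187, -471, 0]) stool();
translate([187, 913, 0]) stool();
translate([-440, 221, 0]) stool();
translate([814, 221, 0]) stool();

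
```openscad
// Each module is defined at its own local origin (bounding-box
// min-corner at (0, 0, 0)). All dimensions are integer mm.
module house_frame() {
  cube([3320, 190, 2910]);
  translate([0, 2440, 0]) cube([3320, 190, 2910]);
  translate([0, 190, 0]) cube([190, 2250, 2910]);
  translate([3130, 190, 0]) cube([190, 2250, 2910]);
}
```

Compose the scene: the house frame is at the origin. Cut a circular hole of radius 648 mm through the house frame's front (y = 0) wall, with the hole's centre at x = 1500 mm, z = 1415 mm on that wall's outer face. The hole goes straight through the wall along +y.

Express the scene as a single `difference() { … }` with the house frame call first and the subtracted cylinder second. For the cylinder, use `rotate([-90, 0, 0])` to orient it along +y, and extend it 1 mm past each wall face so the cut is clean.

difference() {
  house_frame();
  translate([1500, -1, 1415]) rotate([-90, 0, 0]) cylinder(h = 192, r = 648);
}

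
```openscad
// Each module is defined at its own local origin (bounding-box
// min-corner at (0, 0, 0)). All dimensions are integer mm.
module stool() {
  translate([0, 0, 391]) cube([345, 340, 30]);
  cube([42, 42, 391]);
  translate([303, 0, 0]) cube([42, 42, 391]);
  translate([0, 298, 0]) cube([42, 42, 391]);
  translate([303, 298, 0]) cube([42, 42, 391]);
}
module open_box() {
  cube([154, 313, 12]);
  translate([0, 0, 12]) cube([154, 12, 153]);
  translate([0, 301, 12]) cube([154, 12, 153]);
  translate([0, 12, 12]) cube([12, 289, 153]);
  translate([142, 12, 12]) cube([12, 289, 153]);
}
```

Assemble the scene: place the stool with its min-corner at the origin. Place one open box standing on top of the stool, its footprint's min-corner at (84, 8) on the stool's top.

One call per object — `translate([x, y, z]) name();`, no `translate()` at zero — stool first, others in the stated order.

stool();
translate([84, 8, 421]) open_box();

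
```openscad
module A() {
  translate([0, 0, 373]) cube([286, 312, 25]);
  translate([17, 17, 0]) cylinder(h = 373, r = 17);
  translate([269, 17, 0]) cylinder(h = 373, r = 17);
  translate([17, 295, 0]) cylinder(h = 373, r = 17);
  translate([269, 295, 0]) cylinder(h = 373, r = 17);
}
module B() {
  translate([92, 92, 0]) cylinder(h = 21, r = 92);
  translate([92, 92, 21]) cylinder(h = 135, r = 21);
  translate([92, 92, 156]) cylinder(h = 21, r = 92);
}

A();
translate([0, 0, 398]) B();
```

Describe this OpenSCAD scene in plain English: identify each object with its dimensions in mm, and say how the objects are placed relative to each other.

A is a four-legged stool. The seat is 286×312 mm, 25 mm thick, top at z = 398 mm. It stands on four round legs, each 34 mm in diameter, from z = 0 to the seat underside, each leg's axis is inset half a diameter from the nearest pair of seat edges (so the leg's bounding box is flush with the corner).

B is a spool: two coaxial disc flanges of radius 92 mm and thickness 21 mm, joined by a core cylinder of radius 21 mm and height 135 mm. The lower flange rests on z = 0 and the three cylinders share a vertical axis.

The spool is on top of the stool.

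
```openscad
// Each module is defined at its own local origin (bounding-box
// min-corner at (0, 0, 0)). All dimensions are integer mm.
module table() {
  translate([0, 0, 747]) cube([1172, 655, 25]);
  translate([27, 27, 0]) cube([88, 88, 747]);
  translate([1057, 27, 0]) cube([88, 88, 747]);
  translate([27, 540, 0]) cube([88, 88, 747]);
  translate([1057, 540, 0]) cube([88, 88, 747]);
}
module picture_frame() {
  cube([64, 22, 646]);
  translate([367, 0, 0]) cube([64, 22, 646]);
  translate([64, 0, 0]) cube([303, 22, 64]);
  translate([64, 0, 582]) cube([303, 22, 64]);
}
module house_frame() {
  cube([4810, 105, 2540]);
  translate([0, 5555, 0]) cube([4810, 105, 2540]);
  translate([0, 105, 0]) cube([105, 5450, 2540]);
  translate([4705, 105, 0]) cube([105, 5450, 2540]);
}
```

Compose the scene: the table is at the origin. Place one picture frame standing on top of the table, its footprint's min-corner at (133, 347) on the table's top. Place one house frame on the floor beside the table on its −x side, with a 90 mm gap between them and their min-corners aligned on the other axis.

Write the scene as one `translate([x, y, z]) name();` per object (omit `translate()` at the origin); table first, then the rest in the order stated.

table();
translate([133, 347, 772]) picture_frame();
translate([-4900, 0, 0]) house_frame();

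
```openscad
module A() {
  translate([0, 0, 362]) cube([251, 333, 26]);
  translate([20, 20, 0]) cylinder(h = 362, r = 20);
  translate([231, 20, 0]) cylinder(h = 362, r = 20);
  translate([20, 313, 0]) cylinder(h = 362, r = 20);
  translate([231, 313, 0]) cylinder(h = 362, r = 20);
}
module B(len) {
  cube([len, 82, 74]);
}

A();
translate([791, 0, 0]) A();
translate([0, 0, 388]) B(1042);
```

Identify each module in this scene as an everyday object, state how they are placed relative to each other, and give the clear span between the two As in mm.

A is a stool. B is a beam. A beam spans the tops of two stools. The clear span between the two stools is 540 mm.

Second stool starts at x = 791; first ends at x = 251; clear span = 791 − 251 = 540 mm.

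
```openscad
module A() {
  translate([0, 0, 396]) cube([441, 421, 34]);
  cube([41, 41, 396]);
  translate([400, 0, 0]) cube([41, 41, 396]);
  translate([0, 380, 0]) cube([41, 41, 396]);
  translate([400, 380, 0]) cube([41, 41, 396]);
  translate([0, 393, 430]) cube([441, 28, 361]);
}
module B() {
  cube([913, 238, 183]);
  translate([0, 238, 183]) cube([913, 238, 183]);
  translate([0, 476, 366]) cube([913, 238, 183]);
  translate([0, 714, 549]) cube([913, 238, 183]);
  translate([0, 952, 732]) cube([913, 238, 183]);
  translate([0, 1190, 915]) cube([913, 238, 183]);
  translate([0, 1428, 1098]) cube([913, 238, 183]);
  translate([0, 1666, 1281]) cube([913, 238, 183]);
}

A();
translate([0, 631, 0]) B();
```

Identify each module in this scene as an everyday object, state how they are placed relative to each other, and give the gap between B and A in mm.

The staircase's nearest face is 210 mm from the chair's +y face.

A is a chair. B is a staircase. The staircase is on the floor beside the chair on its +y side. The gap between the staircase and the chair is 210 mm.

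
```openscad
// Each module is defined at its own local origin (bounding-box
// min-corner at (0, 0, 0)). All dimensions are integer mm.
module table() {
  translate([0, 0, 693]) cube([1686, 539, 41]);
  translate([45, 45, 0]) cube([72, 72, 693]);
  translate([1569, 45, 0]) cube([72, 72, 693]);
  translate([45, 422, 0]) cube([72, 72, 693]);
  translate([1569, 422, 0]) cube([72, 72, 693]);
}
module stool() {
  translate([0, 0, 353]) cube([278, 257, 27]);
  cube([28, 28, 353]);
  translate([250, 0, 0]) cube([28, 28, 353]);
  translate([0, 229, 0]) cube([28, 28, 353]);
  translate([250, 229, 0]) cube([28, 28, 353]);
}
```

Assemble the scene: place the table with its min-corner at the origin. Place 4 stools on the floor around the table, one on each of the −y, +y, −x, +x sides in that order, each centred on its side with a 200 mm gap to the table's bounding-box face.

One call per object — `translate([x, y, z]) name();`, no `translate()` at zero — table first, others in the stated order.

table();
translate([704, -457, 0]) stool();
translate([704, 739, 0]) stool();
translate([-478, 141, 0]) stool();
translate([1886, 141, 0]) stool();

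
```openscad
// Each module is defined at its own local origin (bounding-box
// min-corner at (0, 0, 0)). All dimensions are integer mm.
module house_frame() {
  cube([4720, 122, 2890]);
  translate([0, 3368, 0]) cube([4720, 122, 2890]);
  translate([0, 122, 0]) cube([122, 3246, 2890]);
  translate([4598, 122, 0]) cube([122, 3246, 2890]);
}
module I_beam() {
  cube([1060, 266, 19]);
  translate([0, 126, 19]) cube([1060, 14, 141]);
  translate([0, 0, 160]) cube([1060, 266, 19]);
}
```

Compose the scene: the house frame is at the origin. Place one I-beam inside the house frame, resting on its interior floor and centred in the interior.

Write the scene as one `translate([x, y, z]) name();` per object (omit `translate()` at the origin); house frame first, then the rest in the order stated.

house_frame();
translate([1830, 1612, 0]) I_beam();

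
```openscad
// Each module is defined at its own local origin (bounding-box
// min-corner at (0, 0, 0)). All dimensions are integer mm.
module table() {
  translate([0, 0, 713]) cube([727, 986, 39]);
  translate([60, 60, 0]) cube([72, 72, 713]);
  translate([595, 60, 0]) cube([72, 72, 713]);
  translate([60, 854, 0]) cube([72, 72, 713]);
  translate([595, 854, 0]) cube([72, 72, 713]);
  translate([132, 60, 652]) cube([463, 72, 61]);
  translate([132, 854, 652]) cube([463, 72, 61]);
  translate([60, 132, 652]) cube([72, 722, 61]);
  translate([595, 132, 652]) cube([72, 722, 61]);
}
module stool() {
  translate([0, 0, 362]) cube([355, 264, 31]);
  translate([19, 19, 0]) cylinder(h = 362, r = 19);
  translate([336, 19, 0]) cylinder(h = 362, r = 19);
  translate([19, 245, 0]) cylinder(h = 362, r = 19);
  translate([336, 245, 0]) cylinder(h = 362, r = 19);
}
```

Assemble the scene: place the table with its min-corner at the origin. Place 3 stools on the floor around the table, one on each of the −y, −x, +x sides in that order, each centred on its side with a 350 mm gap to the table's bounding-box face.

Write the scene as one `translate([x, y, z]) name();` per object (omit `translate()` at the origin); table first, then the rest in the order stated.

table();
translate([186, -614, 0]) stool();
translate([-705, 361, 0]) stool();
translate([1077, 361, 0]) stool();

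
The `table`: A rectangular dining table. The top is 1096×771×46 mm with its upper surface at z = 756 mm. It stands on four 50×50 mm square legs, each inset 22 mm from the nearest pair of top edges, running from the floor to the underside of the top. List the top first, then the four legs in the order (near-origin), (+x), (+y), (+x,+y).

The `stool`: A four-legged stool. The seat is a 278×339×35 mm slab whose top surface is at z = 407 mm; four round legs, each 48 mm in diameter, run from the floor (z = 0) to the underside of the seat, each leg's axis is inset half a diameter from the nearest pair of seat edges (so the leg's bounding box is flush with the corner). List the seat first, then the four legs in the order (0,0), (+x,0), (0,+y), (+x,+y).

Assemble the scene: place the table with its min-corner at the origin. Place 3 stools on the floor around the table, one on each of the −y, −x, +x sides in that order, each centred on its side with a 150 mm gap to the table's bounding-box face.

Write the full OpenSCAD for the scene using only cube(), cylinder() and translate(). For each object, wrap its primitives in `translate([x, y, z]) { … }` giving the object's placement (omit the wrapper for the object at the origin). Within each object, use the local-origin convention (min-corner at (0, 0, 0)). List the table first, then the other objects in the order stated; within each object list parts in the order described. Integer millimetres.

translate([0, 0, 710]) cube([1096, 771, 46]);
translate([22, 22, 0]) cube([50, 50, 710]);
translate([1024, 22, 0]) cube([50, 50, 710]);
translate([22, 699, 0]) cube([50, 50, 710]);
translate([1024, 699, 0]) cube([50, 50, 710]);
translate([409, -489, 0]) {
  translate([0, 0, 372]) cube([278, 339, 35]);
  translate([24, 24, 0]) cylinder(h = 372, r = 24);
  translate([254, 24, 0]) cylinder(h = 372, r = 24);
  translate([24, 315, 0]) cylinder(h = 372, r = 24);
  translate([254, 315, 0]) cylinder(h = 372, r = 24);
}
translate([-428, 216, 0]) {
  translate([0, 0, 372]) cube([278, 339, 35]);
  translate([24, 24, 0]) cylinder(h = 372, r = 24);
  translate([254, 24, 0]) cylinder(h = 372, r = 24);
  translate([24, 315, 0]) cylinder(h = 372, r = 24);
  translate([254, 315, 0]) cylinder(h = 372, r = 24);
}
translate([1246, 216, 0]) {
  translate([0, 0, 372]) cube([278, 339, 35]);
  translate([24, 24, 0]) cylinder(h = 372, r = 24);
  translate([254, 24, 0]) cylinder(h = 372, r = 24);
  translate([24, 315, 0]) cylinder(h = 372, r = 24);
  translate([254, 315, 0]) cylinder(h = 372, r = 24);
}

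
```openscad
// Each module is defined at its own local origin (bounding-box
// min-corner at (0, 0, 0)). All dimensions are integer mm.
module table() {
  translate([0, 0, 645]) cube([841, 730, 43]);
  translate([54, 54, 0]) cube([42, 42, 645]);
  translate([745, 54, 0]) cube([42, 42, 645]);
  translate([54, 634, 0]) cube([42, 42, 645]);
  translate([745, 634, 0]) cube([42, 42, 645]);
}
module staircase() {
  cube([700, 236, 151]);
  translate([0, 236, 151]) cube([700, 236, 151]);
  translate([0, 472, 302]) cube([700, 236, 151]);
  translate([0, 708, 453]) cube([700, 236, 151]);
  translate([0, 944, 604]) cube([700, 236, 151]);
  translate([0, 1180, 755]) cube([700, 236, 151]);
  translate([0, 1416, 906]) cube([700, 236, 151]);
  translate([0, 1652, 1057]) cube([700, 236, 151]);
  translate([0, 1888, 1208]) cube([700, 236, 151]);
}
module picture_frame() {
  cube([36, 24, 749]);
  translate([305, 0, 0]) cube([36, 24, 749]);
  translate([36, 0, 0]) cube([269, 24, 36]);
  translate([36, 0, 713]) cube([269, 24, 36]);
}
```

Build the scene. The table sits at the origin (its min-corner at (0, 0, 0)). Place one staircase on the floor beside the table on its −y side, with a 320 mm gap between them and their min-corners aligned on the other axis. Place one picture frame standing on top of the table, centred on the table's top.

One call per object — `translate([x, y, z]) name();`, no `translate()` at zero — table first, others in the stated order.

table();
translate([0, -2444, 0]) staircase();
translate([250, 353, 688]) picture_frame();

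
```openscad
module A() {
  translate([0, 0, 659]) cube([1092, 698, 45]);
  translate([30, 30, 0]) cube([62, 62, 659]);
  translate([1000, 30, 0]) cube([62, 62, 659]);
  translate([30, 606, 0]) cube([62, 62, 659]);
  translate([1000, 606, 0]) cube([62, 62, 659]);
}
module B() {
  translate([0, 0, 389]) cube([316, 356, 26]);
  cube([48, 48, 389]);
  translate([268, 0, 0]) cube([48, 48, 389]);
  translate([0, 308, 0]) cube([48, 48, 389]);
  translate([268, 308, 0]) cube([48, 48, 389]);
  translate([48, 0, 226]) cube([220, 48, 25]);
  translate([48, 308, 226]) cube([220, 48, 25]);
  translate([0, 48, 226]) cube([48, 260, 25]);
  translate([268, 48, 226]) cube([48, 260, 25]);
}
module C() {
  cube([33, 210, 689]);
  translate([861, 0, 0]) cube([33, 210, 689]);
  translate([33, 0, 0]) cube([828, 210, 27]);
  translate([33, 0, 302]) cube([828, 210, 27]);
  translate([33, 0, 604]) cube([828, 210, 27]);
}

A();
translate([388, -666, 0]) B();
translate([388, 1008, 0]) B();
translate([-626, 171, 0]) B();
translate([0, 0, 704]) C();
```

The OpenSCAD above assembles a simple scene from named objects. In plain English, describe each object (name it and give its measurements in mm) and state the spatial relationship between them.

A is a rectangular dining table. The top is 1092×698×45 mm with its upper surface at z = 704 mm. It stands on four 62×62 mm square legs, each inset 30 mm from the nearest pair of top edges, running from the floor to the underside of the top.

B is a four-legged stool. The seat is a 316×356×26 mm slab whose top surface is at z = 415 mm; four square legs, each 48×48 mm in cross-section, run from the floor (z = 0) to the underside of the seat, each flush with a corner of the seat. Four stretchers, 48 mm wide and 25 mm tall, connect adjacent legs with their undersides at z = 226 mm, each running between the inner faces of the legs it joins and aligned with the legs' outer faces on the other axis.

C is an open bookshelf. Two side panels, each 33 mm thick, 210 mm deep and 689 mm tall, stand 894 mm apart (outside-to-outside). Between them sit 3 shelves, each 27 mm thick and 210 mm deep, spanning the full gap between the sides. The bottom shelf rests on the floor (its underside at z = 0) and the clear gap between one shelf's top and the next shelf's underside is 275 mm.

Three stools sit around the table at the −y, +y, −x sides. The bookshelf is on top of the table.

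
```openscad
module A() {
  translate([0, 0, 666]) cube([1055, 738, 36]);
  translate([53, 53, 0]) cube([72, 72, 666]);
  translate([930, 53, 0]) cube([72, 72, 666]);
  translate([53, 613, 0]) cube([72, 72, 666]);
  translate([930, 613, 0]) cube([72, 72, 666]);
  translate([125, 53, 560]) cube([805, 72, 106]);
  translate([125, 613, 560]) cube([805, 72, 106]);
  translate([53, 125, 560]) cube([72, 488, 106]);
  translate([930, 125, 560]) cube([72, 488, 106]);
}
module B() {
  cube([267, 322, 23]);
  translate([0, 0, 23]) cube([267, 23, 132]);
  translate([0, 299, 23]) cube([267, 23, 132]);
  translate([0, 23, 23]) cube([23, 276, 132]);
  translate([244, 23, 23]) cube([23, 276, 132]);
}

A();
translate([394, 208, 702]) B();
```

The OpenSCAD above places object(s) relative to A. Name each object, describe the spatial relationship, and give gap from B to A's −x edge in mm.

The open box's min-x is at 394; the table's min-x is 0; gap = 394 mm.

A is a table. B is an open box. The open box is on top of the table, centred. The gap from the open box to the table's −x edge is 394 mm.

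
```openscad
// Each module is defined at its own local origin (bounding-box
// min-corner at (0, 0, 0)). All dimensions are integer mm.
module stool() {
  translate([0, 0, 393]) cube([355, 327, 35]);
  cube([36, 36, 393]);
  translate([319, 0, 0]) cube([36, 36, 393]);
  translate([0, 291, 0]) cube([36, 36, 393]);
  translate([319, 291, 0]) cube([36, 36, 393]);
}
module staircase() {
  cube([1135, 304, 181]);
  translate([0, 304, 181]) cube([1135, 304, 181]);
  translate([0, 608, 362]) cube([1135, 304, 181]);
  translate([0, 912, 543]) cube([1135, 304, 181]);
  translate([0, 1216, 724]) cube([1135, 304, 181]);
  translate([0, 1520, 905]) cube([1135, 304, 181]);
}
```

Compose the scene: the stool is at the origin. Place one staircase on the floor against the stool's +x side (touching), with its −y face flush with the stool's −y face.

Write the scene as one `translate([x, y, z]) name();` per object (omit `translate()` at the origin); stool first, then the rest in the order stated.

stool();
translate([355, 0, 0]) staircase();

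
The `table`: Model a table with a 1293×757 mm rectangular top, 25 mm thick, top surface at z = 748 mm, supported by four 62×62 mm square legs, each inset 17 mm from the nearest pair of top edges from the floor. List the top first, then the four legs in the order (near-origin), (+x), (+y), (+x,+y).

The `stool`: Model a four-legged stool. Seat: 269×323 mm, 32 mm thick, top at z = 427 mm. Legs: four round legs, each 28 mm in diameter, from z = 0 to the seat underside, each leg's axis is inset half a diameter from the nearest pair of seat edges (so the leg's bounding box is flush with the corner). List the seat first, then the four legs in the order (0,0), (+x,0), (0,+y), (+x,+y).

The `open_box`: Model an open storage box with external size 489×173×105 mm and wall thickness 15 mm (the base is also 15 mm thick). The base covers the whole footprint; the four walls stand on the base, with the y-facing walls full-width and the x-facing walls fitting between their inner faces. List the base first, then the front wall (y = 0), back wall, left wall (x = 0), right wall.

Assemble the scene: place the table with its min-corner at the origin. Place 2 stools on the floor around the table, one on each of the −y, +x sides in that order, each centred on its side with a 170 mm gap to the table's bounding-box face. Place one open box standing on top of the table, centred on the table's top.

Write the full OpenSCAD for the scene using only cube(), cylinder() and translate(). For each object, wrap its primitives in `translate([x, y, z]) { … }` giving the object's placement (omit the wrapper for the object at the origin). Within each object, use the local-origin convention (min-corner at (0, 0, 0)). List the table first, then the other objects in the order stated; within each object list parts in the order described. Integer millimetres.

translate([0, 0, 723]) cube([1293, 757, 25]);
translate([17, 17, 0]) cube([62, 62, 723]);
translate([1214, 17, 0]) cube([62, 62, 723]);
translate([17, 678, 0]) cube([62, 62, 723]);
translate([1214, 678, 0]) cube([62, 62, 723]);
translate([512, -493, 0]) {
  translate([0, 0, 395]) cube([269, 323, 32]);
  translate([14, 14, 0]) cylinder(h = 395, r = 14);
  translate([255, 14, 0]) cylinder(h = 395, r = 14);
  translate([14, 309, 0]) cylinder(h = 395, r = 14);
  translate([255, 309, 0]) cylinder(h = 395, r = 14);
}
translate([1463, 217, 0]) {
  translate([0, 0, 395]) cube([269, 323, 32]);
  translate([14, 14, 0]) cylinder(h = 395, r = 14);
  translate([255, 14, 0]) cylinder(h = 395, r = 14);
  translate([14, 309, 0]) cylinder(h = 395, r = 14);
  translate([255, 309, 0]) cylinder(h = 395, r = 14);
}
translate([402, 292, 748]) {
  cube([489, 173, 15]);
  translate([0, 0, 15]) cube([489, 15, 90]);
  translate([0, 158, 15]) cube([489, 15, 90]);
  translate([0, 15, 15]) cube([15, 143, 90]);
  translate([474, 15, 15]) cube([15, 143, 90]);
}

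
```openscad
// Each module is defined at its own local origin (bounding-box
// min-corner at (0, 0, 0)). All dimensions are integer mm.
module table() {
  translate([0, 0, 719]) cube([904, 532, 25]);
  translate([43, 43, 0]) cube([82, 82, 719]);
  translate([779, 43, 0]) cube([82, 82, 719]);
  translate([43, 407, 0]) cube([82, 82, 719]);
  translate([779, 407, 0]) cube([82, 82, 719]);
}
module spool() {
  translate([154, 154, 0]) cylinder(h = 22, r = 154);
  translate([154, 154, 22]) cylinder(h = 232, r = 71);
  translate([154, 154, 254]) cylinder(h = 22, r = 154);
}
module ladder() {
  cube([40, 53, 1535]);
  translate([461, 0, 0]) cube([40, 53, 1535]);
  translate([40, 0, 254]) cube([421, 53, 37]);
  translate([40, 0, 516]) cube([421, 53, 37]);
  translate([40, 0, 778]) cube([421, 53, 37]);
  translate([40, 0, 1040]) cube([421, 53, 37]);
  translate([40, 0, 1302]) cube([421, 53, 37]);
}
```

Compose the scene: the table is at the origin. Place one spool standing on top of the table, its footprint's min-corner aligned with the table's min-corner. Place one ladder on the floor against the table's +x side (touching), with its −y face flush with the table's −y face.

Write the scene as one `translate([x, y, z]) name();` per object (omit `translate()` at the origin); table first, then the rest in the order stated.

table();
translate([0, 0, 744]) spool();
translate([904, 0, 0]) ladder();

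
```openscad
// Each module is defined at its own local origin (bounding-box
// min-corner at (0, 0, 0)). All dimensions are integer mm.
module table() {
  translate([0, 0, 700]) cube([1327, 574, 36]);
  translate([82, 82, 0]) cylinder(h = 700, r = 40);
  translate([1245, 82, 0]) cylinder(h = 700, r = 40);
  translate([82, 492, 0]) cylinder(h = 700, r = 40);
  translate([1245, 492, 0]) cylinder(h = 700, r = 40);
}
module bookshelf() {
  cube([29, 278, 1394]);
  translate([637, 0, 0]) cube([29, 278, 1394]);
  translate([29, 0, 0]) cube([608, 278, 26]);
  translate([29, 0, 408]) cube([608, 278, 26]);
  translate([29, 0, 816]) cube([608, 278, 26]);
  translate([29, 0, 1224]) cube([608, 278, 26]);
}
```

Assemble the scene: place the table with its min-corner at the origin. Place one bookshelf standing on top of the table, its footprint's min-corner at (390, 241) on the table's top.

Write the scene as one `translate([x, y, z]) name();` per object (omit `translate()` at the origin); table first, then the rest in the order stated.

table();
translate([390, 241, 736]) bookshelf();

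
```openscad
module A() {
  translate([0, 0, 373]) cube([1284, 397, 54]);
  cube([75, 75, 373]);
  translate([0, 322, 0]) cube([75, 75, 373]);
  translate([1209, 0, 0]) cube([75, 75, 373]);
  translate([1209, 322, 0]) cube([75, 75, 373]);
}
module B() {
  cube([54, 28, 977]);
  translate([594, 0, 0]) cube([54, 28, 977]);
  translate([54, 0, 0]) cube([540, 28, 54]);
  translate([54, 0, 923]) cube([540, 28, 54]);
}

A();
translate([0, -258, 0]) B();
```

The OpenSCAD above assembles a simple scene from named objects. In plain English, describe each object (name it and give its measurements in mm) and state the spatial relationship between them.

A is a bench: a 1284×397 mm seat slab, 54 mm thick, top at z = 427 mm, on four 75×75 mm square legs flush with the seat corners and standing on z = 0.

B is a picture frame with a 540×869 mm rectangular opening (x by z) and a uniform 54 mm border on every side. Frame depth is 28 mm along y. It is built from two vertical stiles running the full outside height and two horizontal rails spanning the gap between the stiles.

The picture frame is on the floor beside the bench on its −y side.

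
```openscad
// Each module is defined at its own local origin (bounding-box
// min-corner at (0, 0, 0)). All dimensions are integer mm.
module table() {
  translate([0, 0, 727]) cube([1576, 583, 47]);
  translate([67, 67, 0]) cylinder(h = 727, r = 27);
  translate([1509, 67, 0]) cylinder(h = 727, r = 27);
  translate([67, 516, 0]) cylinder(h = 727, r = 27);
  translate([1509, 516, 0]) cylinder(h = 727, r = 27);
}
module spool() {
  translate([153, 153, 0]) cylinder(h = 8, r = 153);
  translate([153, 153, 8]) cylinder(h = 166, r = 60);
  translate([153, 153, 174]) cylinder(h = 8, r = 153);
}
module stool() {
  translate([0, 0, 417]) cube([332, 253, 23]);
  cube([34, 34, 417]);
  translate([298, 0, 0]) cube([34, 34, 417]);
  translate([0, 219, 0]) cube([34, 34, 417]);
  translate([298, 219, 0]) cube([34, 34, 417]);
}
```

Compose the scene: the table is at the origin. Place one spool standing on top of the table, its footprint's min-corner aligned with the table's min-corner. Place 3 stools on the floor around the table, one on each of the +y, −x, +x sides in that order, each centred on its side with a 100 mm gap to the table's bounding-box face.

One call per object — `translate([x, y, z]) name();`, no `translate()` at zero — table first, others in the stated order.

table();
translate([0, 0, 774]) spool();
translate([622, 683, 0]) stool();
translate([-432, 165, 0]) stool();
translate([1676, 165, 0]) stool();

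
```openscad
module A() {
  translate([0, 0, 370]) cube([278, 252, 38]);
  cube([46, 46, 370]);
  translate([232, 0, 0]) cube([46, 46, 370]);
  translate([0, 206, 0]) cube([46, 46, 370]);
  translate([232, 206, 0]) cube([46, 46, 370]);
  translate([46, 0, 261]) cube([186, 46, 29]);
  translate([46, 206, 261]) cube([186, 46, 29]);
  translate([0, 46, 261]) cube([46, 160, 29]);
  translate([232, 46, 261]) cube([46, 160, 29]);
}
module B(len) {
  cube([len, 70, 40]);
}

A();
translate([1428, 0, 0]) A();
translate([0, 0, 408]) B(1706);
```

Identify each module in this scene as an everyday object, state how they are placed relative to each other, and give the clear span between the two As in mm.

Second stool starts at x = 1428; first ends at x = 278; clear span = 1428 − 278 = 1150 mm.

A is a stool. B is a beam. A beam spans the tops of two stools. The clear span between the two stools is 1150 mm.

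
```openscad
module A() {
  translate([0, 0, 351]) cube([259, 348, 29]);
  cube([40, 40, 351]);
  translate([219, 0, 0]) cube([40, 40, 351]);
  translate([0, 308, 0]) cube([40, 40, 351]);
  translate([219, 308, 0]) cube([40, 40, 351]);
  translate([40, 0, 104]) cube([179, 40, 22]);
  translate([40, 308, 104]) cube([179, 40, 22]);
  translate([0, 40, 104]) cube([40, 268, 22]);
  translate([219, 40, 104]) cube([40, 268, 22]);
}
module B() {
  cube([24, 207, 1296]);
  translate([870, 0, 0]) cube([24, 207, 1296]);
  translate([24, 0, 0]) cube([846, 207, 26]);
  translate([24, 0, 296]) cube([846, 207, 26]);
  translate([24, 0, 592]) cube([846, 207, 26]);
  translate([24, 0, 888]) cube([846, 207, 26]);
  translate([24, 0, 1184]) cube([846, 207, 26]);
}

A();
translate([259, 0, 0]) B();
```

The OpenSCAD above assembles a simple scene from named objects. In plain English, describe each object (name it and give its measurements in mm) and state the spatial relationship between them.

A is a simple wooden stool: a rectangular seat 259 mm (x) by 348 mm (y), 29 mm thick, top face at z = 380 mm, on four square legs, each 40×40 mm in cross-section. The legs rest on z = 0, each flush with a corner of the seat. Four stretchers, 40 mm wide and 22 mm tall, connect adjacent legs with their undersides at z = 104 mm, each running between the inner faces of the legs it joins and aligned with the legs' outer faces on the other axis.

B is an open bookshelf. Two side panels, each 24 mm thick, 207 mm deep and 1296 mm tall, stand 894 mm apart (outside-to-outside). Between them sit 5 shelves, each 26 mm thick and 207 mm deep, spanning the full gap between the sides. The bottom shelf rests on the floor (its underside at z = 0) and the clear gap between one shelf's top and the next shelf's underside is 270 mm.

The bookshelf is against the stool's +x side, with their −y faces flush.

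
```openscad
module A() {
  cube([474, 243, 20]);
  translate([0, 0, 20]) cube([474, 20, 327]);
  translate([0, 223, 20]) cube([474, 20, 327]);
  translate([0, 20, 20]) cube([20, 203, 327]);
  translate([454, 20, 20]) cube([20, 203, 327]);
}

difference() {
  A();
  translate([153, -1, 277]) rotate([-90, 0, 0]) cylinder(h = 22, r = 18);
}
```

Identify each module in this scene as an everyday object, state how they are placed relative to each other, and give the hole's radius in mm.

A is an open box. The open box has a circular hole through its front wall. The hole's radius is 18 mm.

The subtracted cylinder has r = 18 mm.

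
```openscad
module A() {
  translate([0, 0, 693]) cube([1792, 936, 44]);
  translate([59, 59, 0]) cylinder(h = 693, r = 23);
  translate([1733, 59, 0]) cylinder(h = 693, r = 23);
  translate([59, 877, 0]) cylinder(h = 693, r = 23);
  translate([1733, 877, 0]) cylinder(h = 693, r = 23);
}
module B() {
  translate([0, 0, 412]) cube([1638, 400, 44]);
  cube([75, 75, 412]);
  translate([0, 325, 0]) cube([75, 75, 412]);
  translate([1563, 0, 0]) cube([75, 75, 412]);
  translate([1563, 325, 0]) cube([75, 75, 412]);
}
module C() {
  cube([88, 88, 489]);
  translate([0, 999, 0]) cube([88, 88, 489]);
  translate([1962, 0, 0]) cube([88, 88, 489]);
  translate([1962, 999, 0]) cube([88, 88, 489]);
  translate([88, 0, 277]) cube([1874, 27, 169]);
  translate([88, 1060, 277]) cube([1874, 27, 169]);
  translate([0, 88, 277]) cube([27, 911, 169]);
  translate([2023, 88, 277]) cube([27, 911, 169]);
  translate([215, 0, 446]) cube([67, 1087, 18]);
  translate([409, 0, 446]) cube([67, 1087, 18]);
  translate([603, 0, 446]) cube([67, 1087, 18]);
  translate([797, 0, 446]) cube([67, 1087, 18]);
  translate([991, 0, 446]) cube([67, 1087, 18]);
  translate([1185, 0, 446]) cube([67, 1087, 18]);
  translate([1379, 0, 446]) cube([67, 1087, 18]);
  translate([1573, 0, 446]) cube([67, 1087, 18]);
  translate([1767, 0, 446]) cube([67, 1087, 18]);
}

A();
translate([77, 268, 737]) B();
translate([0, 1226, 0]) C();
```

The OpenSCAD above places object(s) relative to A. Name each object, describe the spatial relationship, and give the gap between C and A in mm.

The bed frame's nearest face is 290 mm from the table's +y face.

A is a table. B is a bench. C is a bed frame. The bench is on top of the table, centred. The bed frame is on the floor beside the table on its +y side. The gap between the bed frame and the table is 290 mm.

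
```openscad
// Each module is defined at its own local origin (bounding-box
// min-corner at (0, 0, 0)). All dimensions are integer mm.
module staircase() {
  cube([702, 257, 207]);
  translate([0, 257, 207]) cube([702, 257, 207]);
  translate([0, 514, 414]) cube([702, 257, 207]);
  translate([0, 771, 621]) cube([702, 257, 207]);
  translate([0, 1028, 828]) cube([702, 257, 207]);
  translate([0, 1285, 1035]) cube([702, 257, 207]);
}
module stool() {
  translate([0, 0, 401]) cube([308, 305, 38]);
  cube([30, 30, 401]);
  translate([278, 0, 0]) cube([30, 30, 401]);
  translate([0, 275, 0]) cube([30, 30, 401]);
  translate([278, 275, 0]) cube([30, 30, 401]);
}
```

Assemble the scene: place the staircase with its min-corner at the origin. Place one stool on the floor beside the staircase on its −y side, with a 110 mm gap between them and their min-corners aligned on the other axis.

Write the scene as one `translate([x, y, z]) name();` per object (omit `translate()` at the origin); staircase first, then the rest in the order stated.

staircase();
translate([0, -415, 0]) stool();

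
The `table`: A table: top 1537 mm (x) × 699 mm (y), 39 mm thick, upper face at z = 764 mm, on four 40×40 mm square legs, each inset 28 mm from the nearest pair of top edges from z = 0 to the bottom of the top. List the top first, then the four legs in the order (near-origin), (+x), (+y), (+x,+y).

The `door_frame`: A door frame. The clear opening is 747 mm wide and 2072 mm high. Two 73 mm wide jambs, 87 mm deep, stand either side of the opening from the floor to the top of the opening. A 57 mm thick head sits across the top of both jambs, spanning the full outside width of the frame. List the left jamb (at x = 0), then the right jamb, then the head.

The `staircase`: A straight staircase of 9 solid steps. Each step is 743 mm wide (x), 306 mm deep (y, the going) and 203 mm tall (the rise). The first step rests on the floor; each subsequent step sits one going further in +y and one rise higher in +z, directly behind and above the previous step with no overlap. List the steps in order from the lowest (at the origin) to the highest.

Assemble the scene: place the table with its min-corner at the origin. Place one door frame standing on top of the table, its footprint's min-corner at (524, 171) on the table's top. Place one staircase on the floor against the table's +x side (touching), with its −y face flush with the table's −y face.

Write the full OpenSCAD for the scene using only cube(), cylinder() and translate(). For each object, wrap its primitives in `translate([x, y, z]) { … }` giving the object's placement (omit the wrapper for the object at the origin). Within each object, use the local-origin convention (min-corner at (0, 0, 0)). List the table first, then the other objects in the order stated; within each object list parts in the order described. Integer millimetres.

translate([0, 0, 725]) cube([1537, 699, 39]);
translate([28, 28, 0]) cube([40, 40, 725]);
translate([1469, 28, 0]) cube([40, 40, 725]);
translate([28, 631, 0]) cube([40, 40, 725]);
translate([1469, 631, 0]) cube([40, 40, 725]);
translate([524, 171, 764]) {
  cube([73, 87, 2072]);
  translate([820, 0, 0]) cube([73, 87, 2072]);
  translate([0, 0, 2072]) cube([893, 87, 57]);
}
translate([1537, 0, 0]) {
  cube([743, 306, 203]);
  translate([0, 306, 203]) cube([743, 306, 203]);
  translate([0, 612, 406]) cube([743, 306, 203]);
  translate([0, 918, 609]) cube([743, 306, 203]);
  translate([0, 1224, 812]) cube([743, 306, 203]);
  translate([0, 1530, 1015]) cube([743, 306, 203]);
  translate([0, 1836, 1218]) cube([743, 306, 203]);
  translate([0, 2142, 1421]) cube([743, 306, 203]);
  translate([0, 2448, 1624]) cube([743, 306, 203]);
}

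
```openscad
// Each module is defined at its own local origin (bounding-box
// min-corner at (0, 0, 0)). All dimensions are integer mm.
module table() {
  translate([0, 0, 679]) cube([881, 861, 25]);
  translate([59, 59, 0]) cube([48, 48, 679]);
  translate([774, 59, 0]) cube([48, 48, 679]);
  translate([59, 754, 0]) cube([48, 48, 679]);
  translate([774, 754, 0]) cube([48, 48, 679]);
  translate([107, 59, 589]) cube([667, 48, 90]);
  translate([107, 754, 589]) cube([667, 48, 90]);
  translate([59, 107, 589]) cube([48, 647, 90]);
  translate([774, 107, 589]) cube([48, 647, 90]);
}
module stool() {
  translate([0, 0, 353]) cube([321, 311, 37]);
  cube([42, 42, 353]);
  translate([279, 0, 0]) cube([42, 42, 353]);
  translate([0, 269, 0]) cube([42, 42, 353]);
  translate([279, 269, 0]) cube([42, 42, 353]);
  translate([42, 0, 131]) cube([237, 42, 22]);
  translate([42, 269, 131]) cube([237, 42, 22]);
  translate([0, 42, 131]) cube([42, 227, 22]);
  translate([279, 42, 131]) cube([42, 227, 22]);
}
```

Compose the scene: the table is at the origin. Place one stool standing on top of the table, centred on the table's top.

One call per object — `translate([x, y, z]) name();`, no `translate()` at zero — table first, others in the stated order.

table();
translate([280, 275, 704]) stool();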